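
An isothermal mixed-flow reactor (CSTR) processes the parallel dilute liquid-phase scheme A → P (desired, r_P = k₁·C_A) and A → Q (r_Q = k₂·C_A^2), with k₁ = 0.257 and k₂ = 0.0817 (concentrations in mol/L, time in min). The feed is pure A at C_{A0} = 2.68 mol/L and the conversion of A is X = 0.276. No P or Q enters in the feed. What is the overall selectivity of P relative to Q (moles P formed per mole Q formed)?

1.62

Exit C_A = C_{A0}(1−X) = 2.68×0.724 = 1.940 mol/L.
In a CSTR the entire volume is at exit conditions, so r_P = 0.257×1.940 = 0.4987 and r_Q = 0.0817×1.940^2 = 0.3076.
Overall selectivity = C_P/C_Q = r_Pτ/(r_Qτ) = r_P/r_Q = 1.62.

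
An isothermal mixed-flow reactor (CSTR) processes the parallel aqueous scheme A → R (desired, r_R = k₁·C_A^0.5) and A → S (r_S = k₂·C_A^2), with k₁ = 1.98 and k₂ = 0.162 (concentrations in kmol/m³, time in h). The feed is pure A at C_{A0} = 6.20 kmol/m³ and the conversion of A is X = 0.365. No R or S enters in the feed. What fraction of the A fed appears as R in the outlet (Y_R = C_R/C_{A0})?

Exit C_A = C_{A0}(1−X) = 6.20×0.635 = 3.937 kmol/m³.
A CSTR operates uniformly at the exit composition, giving r_R = 3.929 and r_S = 2.511 (each k·C_A^n at C_A = 3.937).
Fraction of consumed A going to R: r_R/(r_R+r_S) = 0.6101.
C_R = 0.6101·C_{A0}·X = 0.6101×6.20×0.365 = 1.38 kmol/m³; Y_R = C_R/C_{A0} = 0.223.

0.223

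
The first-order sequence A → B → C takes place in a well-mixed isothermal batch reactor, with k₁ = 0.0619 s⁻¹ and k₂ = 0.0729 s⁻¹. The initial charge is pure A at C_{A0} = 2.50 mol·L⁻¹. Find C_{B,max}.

For a first-order series the maximum intermediate yield is C_{B,max}/C_{A0} = (k₁/k₂)^[k₂/(k₂−k₁)].
= (0.0619/0.0729)^(0.0729/(0.0729−0.0619)) = (0.8491)^(6.627) = 0.3382.
C_{B,max} = 0.3382×2.50 = 0.846 mol·L⁻¹.

0.846 mol·L⁻¹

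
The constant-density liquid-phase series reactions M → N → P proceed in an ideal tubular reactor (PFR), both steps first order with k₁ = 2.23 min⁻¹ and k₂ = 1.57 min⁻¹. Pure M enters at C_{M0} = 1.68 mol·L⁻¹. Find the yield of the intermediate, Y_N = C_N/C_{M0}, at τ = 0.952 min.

The intermediate concentration in a first-order A→B→C sequence is C_N = k₁C_{M0}(e^(−k₁τ) − e^(−k₂τ))/(k₂−k₁).
e^(−k₁τ) = e^(−2.23×0.952) = e^(−2.123) = 0.1197; e^(−k₂τ) = e^(−1.495) = 0.2243.
C_N = 2.23×1.68/(1.57−2.23) × (0.1197−0.2243) = (-5.676)×(-0.1047) = 0.5940 mol·L⁻¹.
Y_N = C_N/C_{M0} = 0.5940/1.68 = 0.354.

0.354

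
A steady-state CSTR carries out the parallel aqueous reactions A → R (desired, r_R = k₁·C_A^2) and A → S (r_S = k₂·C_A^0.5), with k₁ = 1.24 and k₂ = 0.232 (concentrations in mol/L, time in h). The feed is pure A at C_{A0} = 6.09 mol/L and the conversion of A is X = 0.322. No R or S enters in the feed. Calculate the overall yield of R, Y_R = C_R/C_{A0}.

0.315

Exit C_A = C_{A0}(1−X) = 6.09×0.678 = 4.129 mol/L.
In a CSTR the entire volume is at exit conditions, so r_R = 1.24×4.129^2 = 21.14 and r_S = 0.232×4.129^0.5 = 0.4714.
Fraction of consumed A going to R: r_R/(r_R+r_S) = 0.9782.
C_R = 0.9782·C_{A0}·X = 0.9782×6.09×0.322 = 1.92 mol/L; Y_R = C_R/C_{A0} = 0.315.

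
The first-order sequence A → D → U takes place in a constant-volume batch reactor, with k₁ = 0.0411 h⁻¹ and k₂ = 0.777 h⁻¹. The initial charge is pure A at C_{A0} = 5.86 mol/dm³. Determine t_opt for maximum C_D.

3.99 h

Setting dC_D/dt = 0 gives t_opt = ln(k₂/k₁)/(k₂−k₁).
= ln(0.777/0.0411)/(0.777−0.0411) = ln(18.91)/0.7359 = 2.939/0.7359 = 3.99 h.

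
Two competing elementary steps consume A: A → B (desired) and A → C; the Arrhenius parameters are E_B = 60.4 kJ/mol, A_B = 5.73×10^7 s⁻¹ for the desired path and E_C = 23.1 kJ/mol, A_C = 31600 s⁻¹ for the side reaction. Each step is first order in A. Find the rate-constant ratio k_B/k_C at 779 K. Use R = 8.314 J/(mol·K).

5.72

With equal orders, S_{B/C} = k_B/k_C = (A_B/A_C)·exp[(E_C−E_B)/(RT)].
(E_C−E_B)/(RT) = (23.1−60.4)×10³/(8.314×779) = -37300/6477 = -5.759.
k_B/k_C = (5.73×10^7/31600)·exp(-5.759) = 1813 × 0.003154 = 5.72.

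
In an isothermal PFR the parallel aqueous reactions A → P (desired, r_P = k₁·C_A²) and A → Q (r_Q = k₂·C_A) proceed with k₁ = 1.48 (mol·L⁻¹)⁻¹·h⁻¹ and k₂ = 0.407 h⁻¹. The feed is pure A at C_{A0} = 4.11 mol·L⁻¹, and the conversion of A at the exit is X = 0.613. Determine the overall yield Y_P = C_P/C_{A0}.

0.556

C_A = C_{A0}(1−X) = 1.591 mol·L⁻¹.
Along a PFR/batch, dC_Q/dC_A = −r_Q/(r_P+r_Q) = −k₂/(k₂+k₁·C_A).
Integrating from C_{A0} to C_A: C_Q = (0.407/1.48)·ln[(0.407+1.48·4.11)/(0.407+1.48·1.59)] = 0.2750·ln(6.490/2.761) = 0.2350 mol·L⁻¹.
Then C_P = (C_{A0}−C_A) − C_Q = 2.519 − 0.2350 = 2.284 mol·L⁻¹.
Y_P = C_P/C_{A0} = 2.284/4.11 = 0.556.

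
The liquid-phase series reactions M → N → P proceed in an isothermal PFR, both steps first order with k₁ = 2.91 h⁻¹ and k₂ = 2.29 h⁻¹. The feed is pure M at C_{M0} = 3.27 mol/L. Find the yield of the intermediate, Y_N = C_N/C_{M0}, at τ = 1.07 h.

0.196

Solving the coupled first-order balances gives C_N(τ) = [k₁/(k₂−k₁)]·C_{M0}·(e^(−k₁τ) − e^(−k₂τ)).
e^(−k₁τ) = e^(−2.91×1.07) = e^(−3.114) = 0.04444; e^(−k₂τ) = e^(−2.450) = 0.08627.
C_N = 2.91×3.27/(2.29−2.91) × (0.04444−0.08627) = (-15.35)×(-0.04183) = 0.6420 mol/L.
Y_N = C_N/C_{M0} = 0.6420/3.27 = 0.196.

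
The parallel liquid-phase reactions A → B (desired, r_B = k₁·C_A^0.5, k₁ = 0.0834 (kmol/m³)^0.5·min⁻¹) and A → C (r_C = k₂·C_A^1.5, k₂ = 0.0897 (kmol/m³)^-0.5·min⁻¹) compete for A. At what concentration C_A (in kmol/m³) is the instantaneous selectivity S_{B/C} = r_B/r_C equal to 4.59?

0.203 kmol/m³

S_{B/C} = (k₁/k₂)·C_A⁻¹ ⇒ C_A = (S·k₂/k₁)^(-1).
= (4.59×0.0897/0.0834)^(-1) = (4.937)^(-1) = 0.203 kmol/m³.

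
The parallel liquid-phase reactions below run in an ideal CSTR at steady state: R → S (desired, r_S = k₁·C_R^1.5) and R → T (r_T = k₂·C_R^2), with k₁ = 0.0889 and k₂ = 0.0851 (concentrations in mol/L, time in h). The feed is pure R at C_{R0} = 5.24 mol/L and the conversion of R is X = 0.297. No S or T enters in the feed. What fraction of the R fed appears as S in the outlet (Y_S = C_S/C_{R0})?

0.105

Exit C_R = C_{R0}(1−X) = 5.24×0.703 = 3.684 mol/L.
A CSTR operates uniformly at the exit composition, giving r_S = 0.6285 and r_T = 1.155 (each k·C_R^n at C_R = 3.684).
Fraction of consumed R going to S: r_S/(r_S+r_T) = 0.3525.
C_S = 0.3525·C_{R0}·X = 0.3525×5.24×0.297 = 0.549 mol/L; Y_S = C_S/C_{R0} = 0.105.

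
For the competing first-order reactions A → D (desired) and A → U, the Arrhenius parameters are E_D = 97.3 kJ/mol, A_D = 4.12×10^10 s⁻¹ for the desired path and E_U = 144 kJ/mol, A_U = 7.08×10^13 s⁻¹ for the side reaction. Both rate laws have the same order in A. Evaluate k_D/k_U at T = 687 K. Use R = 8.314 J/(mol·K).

2.07

k_D/k_U = (A_D/A_U)·exp[−(E_D−E_U)/(RT)] = (A_D/A_U)·exp[(E_U−E_D)/(RT)].
(E_U−E_D)/(RT) = (144−97.3)×10³/(8.314×687) = 46700/5712 = 8.176.
k_D/k_U = (4.12×10^10/7.08×10^13)·exp(8.176) = 5.819×10^-4 × 3555 = 2.07.
Since E_D < E_U, lowering the temperature improves selectivity toward D.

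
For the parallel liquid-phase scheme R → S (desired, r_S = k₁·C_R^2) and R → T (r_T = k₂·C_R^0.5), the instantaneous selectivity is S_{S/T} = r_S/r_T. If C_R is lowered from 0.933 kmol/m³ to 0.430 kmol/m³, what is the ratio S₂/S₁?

0.313

S_{S/T} = (k₁/k₂)·C_R^1.5, so S₂/S₁ = (C_{R,2}/C_{R,1})^1.5.
= (0.430/0.933)^1.5 = (0.4609)^1.5 = 0.313.
Selectivity toward S falls as C_R falls — high-concentration operation is favoured.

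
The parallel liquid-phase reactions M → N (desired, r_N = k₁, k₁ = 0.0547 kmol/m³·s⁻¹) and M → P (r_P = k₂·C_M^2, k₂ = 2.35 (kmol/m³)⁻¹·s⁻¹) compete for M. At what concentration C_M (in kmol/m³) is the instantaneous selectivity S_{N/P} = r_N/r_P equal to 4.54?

0.0716 kmol/m³

S_{N/P} = (k₁/k₂)·C_M^-2 ⇒ C_M = (S·k₂/k₁)^(-0.5).
= (4.54×2.35/0.0547)^(-0.5) = (195.0)^(-0.5) = 0.0716 kmol/m³.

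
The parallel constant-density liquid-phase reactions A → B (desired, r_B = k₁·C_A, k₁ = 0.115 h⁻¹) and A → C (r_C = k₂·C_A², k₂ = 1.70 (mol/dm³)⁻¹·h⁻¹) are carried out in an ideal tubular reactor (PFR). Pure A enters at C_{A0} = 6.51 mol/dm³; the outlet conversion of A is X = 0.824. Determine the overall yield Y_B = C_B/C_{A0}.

0.0176

C_A = C_{A0}(1−X) = 1.146 mol/dm³.
Along a PFR/batch, dC_B/dC_A = −r_B/(r_B+r_C) = −k₁/(k₁+k₂·C_A).
Integrating from C_{A0} to C_A: C_B = (0.115/1.70)·ln[(0.115+1.70·6.51)/(0.115+1.70·1.15)] = 0.06765·ln(11.18/2.063) = 0.1143 mol/dm³.
Y_B = C_B/C_{A0} = 0.1143/6.51 = 0.0176.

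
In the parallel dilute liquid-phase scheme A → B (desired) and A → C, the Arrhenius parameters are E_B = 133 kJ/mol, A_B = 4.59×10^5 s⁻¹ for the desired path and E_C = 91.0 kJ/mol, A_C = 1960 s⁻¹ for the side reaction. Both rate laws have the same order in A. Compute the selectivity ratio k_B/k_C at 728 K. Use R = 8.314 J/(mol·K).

0.227

k_B/k_C = (A_B/A_C)·exp[−(E_B−E_C)/(RT)] = (A_B/A_C)·exp[(E_C−E_B)/(RT)].
(E_C−E_B)/(RT) = (91.0−133)×10³/(8.314×728) = -42000/6053 = -6.939.
k_B/k_C = (4.59×10^5/1960)·exp(-6.939) = 234.2 × 9.691×10^-4 = 0.227.
Since E_B > E_C, raising the temperature improves selectivity toward B.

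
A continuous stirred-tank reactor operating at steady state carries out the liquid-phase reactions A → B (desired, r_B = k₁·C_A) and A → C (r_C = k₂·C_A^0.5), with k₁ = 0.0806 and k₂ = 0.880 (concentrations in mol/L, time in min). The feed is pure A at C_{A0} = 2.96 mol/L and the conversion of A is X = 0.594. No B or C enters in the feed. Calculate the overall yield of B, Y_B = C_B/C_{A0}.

Exit C_A = C_{A0}(1−X) = 2.96×0.406 = 1.202 mol/L.
A CSTR operates uniformly at the exit composition, giving r_B = 0.09686 and r_C = 0.9647 (each k·C_A^n at C_A = 1.202).
Fraction of consumed A going to B: r_B/(r_B+r_C) = 0.09124.
C_B = 0.09124·C_{A0}·X = 0.09124×2.96×0.594 = 0.160 mol/L; Y_B = C_B/C_{A0} = 0.0542.

0.0542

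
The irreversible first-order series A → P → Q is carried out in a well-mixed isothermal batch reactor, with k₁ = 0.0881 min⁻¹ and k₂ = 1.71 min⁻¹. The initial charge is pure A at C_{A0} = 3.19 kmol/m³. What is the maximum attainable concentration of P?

0.140 kmol/m³

At the optimum, C_{P,max}/C_{A0} = (k₁/k₂)^[k₂/(k₂−k₁)].
= (0.0881/1.71)^(1.71/(1.71−0.0881)) = (0.05152)^(1.054) = 0.04385.
C_{P,max} = 0.04385×3.19 = 0.140 kmol/m³.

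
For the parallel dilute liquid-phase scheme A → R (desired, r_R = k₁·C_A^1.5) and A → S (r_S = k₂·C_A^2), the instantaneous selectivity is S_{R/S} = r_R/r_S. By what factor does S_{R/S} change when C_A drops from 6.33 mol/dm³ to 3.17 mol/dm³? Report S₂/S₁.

1.41

S_{R/S} = (k₁/k₂)·C_A^-0.5, so S₂/S₁ = (C_{A,2}/C_{A,1})^-0.5.
= (3.17/6.33)^(-0.5) = (0.5008)^(-0.5) = 1.41.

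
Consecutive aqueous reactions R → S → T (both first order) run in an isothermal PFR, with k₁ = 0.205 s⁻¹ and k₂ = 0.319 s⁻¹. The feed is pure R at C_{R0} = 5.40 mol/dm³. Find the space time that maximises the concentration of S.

For first-order series the maximum of C_S occurs at τ_opt = ln(k₂/k₁)/(k₂−k₁).
= ln(0.319/0.205)/(0.319−0.205) = ln(1.556)/0.1140 = 0.4422/0.1140 = 3.88 s.

3.88 s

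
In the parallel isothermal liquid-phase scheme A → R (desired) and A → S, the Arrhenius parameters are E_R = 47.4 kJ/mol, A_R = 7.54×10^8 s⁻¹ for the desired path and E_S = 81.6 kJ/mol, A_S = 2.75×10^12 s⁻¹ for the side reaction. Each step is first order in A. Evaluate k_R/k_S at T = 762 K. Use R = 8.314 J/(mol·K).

k_R/k_S = (A_R/A_S)·exp[−(E_R−E_S)/(RT)] = (A_R/A_S)·exp[(E_S−E_R)/(RT)].
(E_S−E_R)/(RT) = (81.6−47.4)×10³/(8.314×762) = 34200/6335 = 5.398.
k_R/k_S = (7.54×10^8/2.75×10^12)·exp(5.398) = 2.742×10^-4 × 221.0 = 0.0606.
Since E_R < E_S, lowering the temperature improves selectivity toward R.

0.0606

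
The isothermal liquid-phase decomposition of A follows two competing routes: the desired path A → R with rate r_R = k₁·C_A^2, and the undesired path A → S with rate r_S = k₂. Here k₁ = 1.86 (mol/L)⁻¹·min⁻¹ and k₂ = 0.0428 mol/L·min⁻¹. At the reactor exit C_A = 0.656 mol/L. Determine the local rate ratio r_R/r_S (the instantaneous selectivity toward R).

S_{R/S} = r_R/r_S = (k₁·C_A^2)/(k₂) = (k₁/k₂)·C_A^2.
= (1.86×0.6560^2) / (0.0428) = 0.8004/0.04280 = 18.7.
Since the desired path is higher order in A, keeping C_A high (PFR or concentrated feed) favours R.

18.7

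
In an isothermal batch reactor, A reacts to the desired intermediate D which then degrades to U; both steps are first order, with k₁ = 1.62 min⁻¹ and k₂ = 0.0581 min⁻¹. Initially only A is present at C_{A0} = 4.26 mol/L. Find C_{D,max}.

At the optimum, C_{D,max}/C_{A0} = (k₁/k₂)^[k₂/(k₂−k₁)].
= (1.62/0.0581)^(0.0581/(0.0581−1.62)) = (27.88)^(-0.03720) = 0.8836.
C_{D,max} = 0.8836×4.26 = 3.76 mol/L.

3.76 mol/L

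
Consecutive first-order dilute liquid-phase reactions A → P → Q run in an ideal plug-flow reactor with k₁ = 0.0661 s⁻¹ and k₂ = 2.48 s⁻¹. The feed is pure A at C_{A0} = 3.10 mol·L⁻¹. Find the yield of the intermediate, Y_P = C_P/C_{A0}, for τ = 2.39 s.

For first-order series with pure A initially, C_P(τ) = k₁C_{A0}/(k₂−k₁)·(e^(−k₁τ) − e^(−k₂τ)).
e^(−k₁τ) = e^(−0.0661×2.39) = e^(−0.1580) = 0.8539; e^(−k₂τ) = e^(−5.927) = 0.002666.
C_P = 0.0661×3.10/(2.48−0.0661) × (0.8539−0.002666) = 0.08489×0.8512 = 0.07226 mol·L⁻¹.
Y_P = C_P/C_{A0} = 0.07226/3.10 = 0.0233.

0.0233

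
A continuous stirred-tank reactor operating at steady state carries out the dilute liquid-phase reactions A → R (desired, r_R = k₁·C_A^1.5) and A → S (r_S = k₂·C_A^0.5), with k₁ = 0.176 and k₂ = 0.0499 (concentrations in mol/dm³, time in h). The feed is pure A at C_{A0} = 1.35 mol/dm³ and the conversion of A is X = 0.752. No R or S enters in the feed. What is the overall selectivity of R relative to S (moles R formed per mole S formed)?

Exit C_A = C_{A0}(1−X) = 1.35×0.248 = 0.3348 mol/dm³.
In a CSTR the entire volume is at exit conditions, so r_R = 0.176×0.3348^1.5 = 0.03410 and r_S = 0.0499×0.3348^0.5 = 0.02887.
Overall selectivity = C_R/C_S = r_Rτ/(r_Sτ) = r_R/r_S = 1.18.

1.18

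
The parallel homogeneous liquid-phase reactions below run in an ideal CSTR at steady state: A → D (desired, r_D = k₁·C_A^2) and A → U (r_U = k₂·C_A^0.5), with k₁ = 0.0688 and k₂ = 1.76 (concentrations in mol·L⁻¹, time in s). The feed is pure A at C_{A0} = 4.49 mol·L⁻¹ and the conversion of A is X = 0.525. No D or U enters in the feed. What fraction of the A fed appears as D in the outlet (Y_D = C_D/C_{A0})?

Exit C_A = C_{A0}(1−X) = 4.49×0.475 = 2.133 mol·L⁻¹.
Rates in a CSTR are evaluated at the outlet concentration: r_D = 0.0688×2.133^2 = 0.3129, r_U = 1.76×2.133^0.5 = 2.570.
Fraction of consumed A going to D: r_D/(r_D+r_U) = 0.1085.
C_D = 0.1085·C_{A0}·X = 0.1085×4.49×0.525 = 0.256 mol·L⁻¹; Y_D = C_D/C_{A0} = 0.0570.

0.0570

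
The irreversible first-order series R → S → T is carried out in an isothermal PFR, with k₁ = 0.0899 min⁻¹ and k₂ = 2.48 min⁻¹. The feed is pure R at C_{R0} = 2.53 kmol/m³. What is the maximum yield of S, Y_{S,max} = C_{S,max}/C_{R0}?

0.0320

Evaluating C_S at τ_opt = ln(k₂/k₁)/(k₂−k₁) gives C_{S,max}/C_{R0} = (k₁/k₂)^[k₂/(k₂−k₁)].
= (0.0899/2.48)^(2.48/(2.48−0.0899)) = (0.03625)^(1.038) = 0.03200.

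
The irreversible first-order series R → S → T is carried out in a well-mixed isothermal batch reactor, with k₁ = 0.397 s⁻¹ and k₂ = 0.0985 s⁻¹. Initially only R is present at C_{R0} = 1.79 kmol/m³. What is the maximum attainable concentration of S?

For a first-order series the maximum intermediate yield is C_{S,max}/C_{R0} = (k₁/k₂)^[k₂/(k₂−k₁)].
= (0.397/0.0985)^(0.0985/(0.0985−0.397)) = (4.030)^(-0.3300) = 0.6313.
C_{S,max} = 0.6313×1.79 = 1.13 kmol/m³.

1.13 kmol/m³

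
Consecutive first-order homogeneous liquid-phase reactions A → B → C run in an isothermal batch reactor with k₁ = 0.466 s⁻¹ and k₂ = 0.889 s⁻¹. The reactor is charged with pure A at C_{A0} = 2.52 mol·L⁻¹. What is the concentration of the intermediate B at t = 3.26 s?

The intermediate concentration in a first-order A→B→C sequence is C_B = k₁C_{A0}(e^(−k₁t) − e^(−k₂t))/(k₂−k₁).
e^(−k₁t) = e^(−0.466×3.26) = e^(−1.519) = 0.2189; e^(−k₂t) = e^(−2.898) = 0.05513.
C_B = 0.466×2.52/(0.889−0.466) × (0.2189−0.05513) = 2.776×0.1638 = 0.4547 mol·L⁻¹.

0.455 mol·L⁻¹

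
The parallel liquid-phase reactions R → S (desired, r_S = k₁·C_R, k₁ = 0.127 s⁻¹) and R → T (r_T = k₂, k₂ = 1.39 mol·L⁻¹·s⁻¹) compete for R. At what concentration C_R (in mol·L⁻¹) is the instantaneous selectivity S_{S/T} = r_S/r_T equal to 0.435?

S_{S/T} = (k₁/k₂)·C_R ⇒ C_R = S·k₂/k₁.
= 0.435×1.39/0.127 = 4.76 mol·L⁻¹.

4.76 mol·L⁻¹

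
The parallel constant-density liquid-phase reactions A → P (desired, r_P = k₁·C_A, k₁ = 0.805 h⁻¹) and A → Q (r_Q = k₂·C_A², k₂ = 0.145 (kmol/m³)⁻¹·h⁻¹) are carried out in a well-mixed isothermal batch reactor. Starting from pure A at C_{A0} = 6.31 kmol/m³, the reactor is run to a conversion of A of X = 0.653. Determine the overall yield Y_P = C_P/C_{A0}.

C_A = C_{A0}(1−X) = 2.190 kmol/m³.
Along a PFR/batch, dC_P/dC_A = −r_P/(r_P+r_Q) = −k₁/(k₁+k₂·C_A).
Integrating from C_{A0} to C_A: C_P = (0.805/0.145)·ln[(0.805+0.145·6.31)/(0.805+0.145·2.19)] = 5.552·ln(1.720/1.122) = 2.369 kmol/m³.
Y_P = C_P/C_{A0} = 2.369/6.31 = 0.375.

0.375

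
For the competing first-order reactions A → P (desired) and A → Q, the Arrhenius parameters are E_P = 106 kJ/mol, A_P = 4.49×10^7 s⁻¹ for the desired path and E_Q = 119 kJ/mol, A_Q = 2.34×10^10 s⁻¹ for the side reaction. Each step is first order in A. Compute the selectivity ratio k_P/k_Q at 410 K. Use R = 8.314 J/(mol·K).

0.0870

Since both paths have the same order in A, the concentration cancels and S_{P/Q} = k_P/k_Q = (A_P/A_Q)·exp[(E_Q−E_P)/(RT)].
(E_Q−E_P)/(RT) = (119−106)×10³/(8.314×410) = 13000/3409 = 3.814.
k_P/k_Q = (4.49×10^7/2.34×10^10)·exp(3.814) = 0.001919 × 45.32 = 0.0870.
Since E_P < E_Q, lowering the temperature improves selectivity toward P.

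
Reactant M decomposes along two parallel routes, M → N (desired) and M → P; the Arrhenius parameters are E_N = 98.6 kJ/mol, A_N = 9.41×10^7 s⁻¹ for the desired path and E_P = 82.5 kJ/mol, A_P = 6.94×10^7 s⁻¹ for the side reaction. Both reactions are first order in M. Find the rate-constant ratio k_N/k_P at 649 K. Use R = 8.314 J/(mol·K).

0.0686

With equal orders, S_{N/P} = k_N/k_P = (A_N/A_P)·exp[(E_P−E_N)/(RT)].
(E_P−E_N)/(RT) = (82.5−98.6)×10³/(8.314×649) = -16100/5396 = -2.984.
k_N/k_P = (9.41×10^7/6.94×10^7)·exp(-2.984) = 1.356 × 0.05060 = 0.0686.
Since E_N > E_P, raising the temperature improves selectivity toward N.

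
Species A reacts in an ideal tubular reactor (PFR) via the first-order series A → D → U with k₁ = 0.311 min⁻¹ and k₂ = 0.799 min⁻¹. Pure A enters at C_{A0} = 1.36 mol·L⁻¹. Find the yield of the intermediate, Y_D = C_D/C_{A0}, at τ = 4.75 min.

The intermediate concentration in a first-order A→B→C sequence is C_D = k₁C_{A0}(e^(−k₁τ) − e^(−k₂τ))/(k₂−k₁).
e^(−k₁τ) = e^(−0.311×4.75) = e^(−1.477) = 0.2283; e^(−k₂τ) = e^(−3.795) = 0.02248.
C_D = 0.311×1.36/(0.799−0.311) × (0.2283−0.02248) = 0.8667×0.2058 = 0.1784 mol·L⁻¹.
Y_D = C_D/C_{A0} = 0.1784/1.36 = 0.131.

0.131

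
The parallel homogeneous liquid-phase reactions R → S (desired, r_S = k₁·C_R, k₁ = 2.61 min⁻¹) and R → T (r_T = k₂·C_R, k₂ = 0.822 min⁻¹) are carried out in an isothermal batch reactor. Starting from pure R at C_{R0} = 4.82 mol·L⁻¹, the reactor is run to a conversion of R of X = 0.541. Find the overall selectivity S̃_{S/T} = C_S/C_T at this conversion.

3.18

C_R = C_{R0}(1−X) = 2.212 mol·L⁻¹.
Both paths are first order in R, so the instantaneous fraction to S is constant: dC_S/d(−C_R) = k₁/(k₁+k₂) = 0.7605.
C_S = 0.7605·(C_{R0}−C_R) = 0.7605×2.608 = 1.98 mol·L⁻¹.
C_T = (C_{R0}−C_R)−C_S = 0.6246 mol·L⁻¹; S̃_{S/T} = 1.983/0.6246 = 3.18.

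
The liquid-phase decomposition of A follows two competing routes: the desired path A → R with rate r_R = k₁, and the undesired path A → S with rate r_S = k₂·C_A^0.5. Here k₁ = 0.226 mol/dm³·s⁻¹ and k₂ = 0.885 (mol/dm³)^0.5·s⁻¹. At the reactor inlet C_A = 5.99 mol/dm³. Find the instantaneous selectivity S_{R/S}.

S_{R/S} = r_R/r_S = (k₁)/(k₂·C_A^0.5) = (k₁/k₂)·C_A^-0.5.
= (0.226) / (0.885×5.990^0.5) = 0.2260/2.166 = 0.104.
The undesired path is higher order in A, so low C_A (CSTR or dilute feed) favours R.

0.104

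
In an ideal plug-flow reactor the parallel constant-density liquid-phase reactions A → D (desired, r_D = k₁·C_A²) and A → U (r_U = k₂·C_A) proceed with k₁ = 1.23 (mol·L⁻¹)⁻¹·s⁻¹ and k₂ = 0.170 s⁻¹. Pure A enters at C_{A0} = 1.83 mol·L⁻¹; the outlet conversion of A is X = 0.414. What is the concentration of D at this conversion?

C_A = C_{A0}(1−X) = 1.072 mol·L⁻¹.
Along a PFR/batch, dC_U/dC_A = −r_U/(r_D+r_U) = −k₂/(k₂+k₁·C_A).
Integrating from C_{A0} to C_A: C_U = (0.170/1.23)·ln[(0.170+1.23·1.83)/(0.170+1.23·1.07)] = 0.1382·ln(2.421/1.489) = 0.06717 mol·L⁻¹.
Then C_D = (C_{A0}−C_A) − C_U = 0.7576 − 0.06717 = 0.6904 mol·L⁻¹.

0.690 mol·L⁻¹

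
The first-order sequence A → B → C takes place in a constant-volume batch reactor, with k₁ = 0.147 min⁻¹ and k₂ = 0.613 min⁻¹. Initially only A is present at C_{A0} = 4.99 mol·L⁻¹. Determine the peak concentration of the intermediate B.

0.763 mol·L⁻¹

At the optimum, C_{B,max}/C_{A0} = (k₁/k₂)^[k₂/(k₂−k₁)].
= (0.147/0.613)^(0.613/(0.613−0.147)) = (0.2398)^(1.315) = 0.1528.
C_{B,max} = 0.1528×4.99 = 0.763 mol·L⁻¹.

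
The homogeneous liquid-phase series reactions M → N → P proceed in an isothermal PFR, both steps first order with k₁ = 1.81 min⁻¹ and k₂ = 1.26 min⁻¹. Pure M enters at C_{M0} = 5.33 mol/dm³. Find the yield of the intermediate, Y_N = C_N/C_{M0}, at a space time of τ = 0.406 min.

0.395

The intermediate concentration in a first-order A→B→C sequence is C_N = k₁C_{M0}(e^(−k₁τ) − e^(−k₂τ))/(k₂−k₁).
e^(−k₁τ) = e^(−1.81×0.406) = e^(−0.7349) = 0.4796; e^(−k₂τ) = e^(−0.5116) = 0.5996.
C_N = 1.81×5.33/(1.26−1.81) × (0.4796−0.5996) = (-17.54)×(-0.1200) = 2.105 mol/dm³.
Y_N = C_N/C_{M0} = 2.105/5.33 = 0.395.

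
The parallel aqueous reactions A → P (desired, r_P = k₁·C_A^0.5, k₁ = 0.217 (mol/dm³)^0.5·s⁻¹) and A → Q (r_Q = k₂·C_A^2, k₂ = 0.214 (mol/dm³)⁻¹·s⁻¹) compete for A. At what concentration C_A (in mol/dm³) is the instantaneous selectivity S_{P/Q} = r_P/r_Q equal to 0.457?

S_{P/Q} = (k₁/k₂)·C_A^-1.5 ⇒ C_A = (S·k₂/k₁)^(1/(-1.5)).
= (0.457×0.214/0.217)^(-0.6667) = (0.4507)^(-0.6667) = 1.70 mol/dm³.

1.70 mol/dm³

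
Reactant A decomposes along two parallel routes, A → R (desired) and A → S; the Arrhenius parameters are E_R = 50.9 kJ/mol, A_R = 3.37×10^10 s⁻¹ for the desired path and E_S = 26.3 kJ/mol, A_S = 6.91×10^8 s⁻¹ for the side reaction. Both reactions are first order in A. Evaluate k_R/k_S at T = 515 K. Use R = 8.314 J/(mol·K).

0.156

Since both paths have the same order in A, the concentration cancels and S_{R/S} = k_R/k_S = (A_R/A_S)·exp[(E_S−E_R)/(RT)].
(E_S−E_R)/(RT) = (26.3−50.9)×10³/(8.314×515) = -24600/4282 = -5.745.
k_R/k_S = (3.37×10^10/6.91×10^8)·exp(-5.745) = 48.77 × 0.003198 = 0.156.
Since E_R > E_S, raising the temperature improves selectivity toward R.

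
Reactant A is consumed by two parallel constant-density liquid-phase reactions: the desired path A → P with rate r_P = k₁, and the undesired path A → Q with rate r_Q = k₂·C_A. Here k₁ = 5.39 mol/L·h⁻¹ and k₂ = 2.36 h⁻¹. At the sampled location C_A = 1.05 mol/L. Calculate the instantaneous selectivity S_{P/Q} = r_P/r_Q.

2.18

S_{P/Q} = r_P/r_Q = (k₁)/(k₂·C_A) = (k₁/k₂)·C_A⁻¹.
= (5.39) / (2.36×1.050) = 5.390/2.478 = 2.18.
The undesired path is higher order in A, so low C_A (CSTR or dilute feed) favours P.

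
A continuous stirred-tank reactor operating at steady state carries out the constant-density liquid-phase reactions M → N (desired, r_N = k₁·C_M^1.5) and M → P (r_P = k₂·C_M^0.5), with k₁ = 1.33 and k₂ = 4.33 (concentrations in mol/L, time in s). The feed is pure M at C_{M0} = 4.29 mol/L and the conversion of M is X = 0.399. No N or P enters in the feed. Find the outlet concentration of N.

Exit C_M = C_{M0}(1−X) = 4.29×0.601 = 2.578 mol/L.
In a CSTR the entire volume is at exit conditions, so r_N = 1.33×2.578^1.5 = 5.506 and r_P = 4.33×2.578^0.5 = 6.953.
Fraction of consumed M going to N: r_N/(r_N+r_P) = 0.4419.
C_N = 0.4419·C_{M0}·X = 0.4419×4.29×0.399 = 0.756 mol/L.

0.756 mol/L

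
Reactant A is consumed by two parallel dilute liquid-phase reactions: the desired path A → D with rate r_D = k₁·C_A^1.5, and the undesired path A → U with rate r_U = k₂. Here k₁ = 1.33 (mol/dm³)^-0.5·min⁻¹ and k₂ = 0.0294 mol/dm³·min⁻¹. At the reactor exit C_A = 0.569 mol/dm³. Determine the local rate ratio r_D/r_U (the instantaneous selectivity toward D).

S_{D/U} = r_D/r_U = (k₁·C_A^1.5)/(k₂) = (k₁/k₂)·C_A^1.5.
= (1.33×0.5690^1.5) / (0.0294) = 0.5708/0.02940 = 19.4.
Since the desired path is higher order in A, keeping C_A high (PFR or concentrated feed) favours D.

19.4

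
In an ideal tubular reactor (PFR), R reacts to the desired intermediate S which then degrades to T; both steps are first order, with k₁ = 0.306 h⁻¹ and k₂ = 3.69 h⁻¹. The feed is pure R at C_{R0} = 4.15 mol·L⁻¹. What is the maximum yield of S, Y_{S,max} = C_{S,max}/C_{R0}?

0.0662

At the optimum, C_{S,max}/C_{R0} = (k₁/k₂)^[k₂/(k₂−k₁)].
= (0.306/3.69)^(3.69/(3.69−0.306)) = (0.08293)^(1.090) = 0.06621.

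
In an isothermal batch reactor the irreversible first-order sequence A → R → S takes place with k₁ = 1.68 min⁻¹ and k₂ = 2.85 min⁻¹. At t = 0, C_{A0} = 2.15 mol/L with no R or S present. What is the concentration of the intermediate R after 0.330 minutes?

For first-order series with pure A initially, C_R(t) = k₁C_{A0}/(k₂−k₁)·(e^(−k₁t) − e^(−k₂t)).
e^(−k₁t) = e^(−1.68×0.330) = e^(−0.5544) = 0.5744; e^(−k₂t) = e^(−0.9405) = 0.3904.
C_R = 1.68×2.15/(2.85−1.68) × (0.5744−0.3904) = 3.087×0.1840 = 0.5680 mol/L.

0.568 mol/L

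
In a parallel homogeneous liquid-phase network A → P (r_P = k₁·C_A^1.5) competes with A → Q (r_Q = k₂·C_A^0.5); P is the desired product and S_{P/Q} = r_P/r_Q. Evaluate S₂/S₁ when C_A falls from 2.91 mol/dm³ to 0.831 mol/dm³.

0.286

S_{P/Q} = (k₁/k₂)·C_A, so S₂/S₁ = (C_{A,2}/C_{A,1}).
= 0.831/2.91 = 0.286.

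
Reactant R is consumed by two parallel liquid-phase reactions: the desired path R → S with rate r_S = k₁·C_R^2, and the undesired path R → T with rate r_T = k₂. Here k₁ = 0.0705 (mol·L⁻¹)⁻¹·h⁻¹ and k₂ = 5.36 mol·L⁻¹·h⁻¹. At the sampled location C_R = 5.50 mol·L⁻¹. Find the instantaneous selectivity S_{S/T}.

S_{S/T} = r_S/r_T = (k₁·C_R^2)/(k₂) = (k₁/k₂)·C_R^2.
= (0.0705×5.500^2) / (5.36) = 2.133/5.360 = 0.398.
Since the desired path is higher order in R, keeping C_R high (PFR or concentrated feed) favours S.

0.398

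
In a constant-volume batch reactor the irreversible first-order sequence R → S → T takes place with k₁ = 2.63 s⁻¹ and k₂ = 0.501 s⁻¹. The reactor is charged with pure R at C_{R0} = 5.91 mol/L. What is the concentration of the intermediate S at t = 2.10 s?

Solving the coupled first-order balances gives C_S(t) = [k₁/(k₂−k₁)]·C_{R0}·(e^(−k₁t) − e^(−k₂t)).
e^(−k₁t) = e^(−2.63×2.10) = e^(−5.523) = 0.003994; e^(−k₂t) = e^(−1.052) = 0.3492.
C_S = 2.63×5.91/(0.501−2.63) × (0.003994−0.3492) = (-7.301)×(-0.3452) = 2.520 mol/L.

2.52 mol/L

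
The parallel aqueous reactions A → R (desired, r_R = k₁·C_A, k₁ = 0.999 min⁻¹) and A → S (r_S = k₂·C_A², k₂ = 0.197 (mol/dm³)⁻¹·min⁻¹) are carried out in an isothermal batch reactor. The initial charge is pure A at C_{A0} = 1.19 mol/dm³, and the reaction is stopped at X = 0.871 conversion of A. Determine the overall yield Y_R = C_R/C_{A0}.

C_A = C_{A0}(1−X) = 0.1535 mol/dm³.
Along a PFR/batch, dC_R/dC_A = −r_R/(r_R+r_S) = −k₁/(k₁+k₂·C_A).
Integrating from C_{A0} to C_A: C_R = (0.999/0.197)·ln[(0.999+0.197·1.19)/(0.999+0.197·0.154)] = 5.071·ln(1.233/1.029) = 0.9177 mol/dm³.
Y_R = C_R/C_{A0} = 0.9177/1.19 = 0.771.

0.771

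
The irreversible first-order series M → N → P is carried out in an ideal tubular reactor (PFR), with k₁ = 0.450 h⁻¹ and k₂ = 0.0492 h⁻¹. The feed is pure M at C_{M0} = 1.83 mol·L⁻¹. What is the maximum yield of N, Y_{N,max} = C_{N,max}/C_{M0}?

For a first-order series the maximum intermediate yield is C_{N,max}/C_{M0} = (k₁/k₂)^[k₂/(k₂−k₁)].
= (0.450/0.0492)^(0.0492/(0.0492−0.450)) = (9.146)^(-0.1228) = 0.7621.

0.762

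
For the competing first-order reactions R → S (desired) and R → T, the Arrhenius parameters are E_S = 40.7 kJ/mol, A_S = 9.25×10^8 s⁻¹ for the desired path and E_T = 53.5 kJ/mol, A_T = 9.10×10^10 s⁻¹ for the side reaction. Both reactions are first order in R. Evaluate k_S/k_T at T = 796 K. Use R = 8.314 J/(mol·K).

0.0703

Since both paths have the same order in R, the concentration cancels and S_{S/T} = k_S/k_T = (A_S/A_T)·exp[(E_T−E_S)/(RT)].
(E_T−E_S)/(RT) = (53.5−40.7)×10³/(8.314×796) = 12800/6618 = 1.934.
k_S/k_T = (9.25×10^8/9.10×10^10)·exp(1.934) = 0.01016 × 6.918 = 0.0703.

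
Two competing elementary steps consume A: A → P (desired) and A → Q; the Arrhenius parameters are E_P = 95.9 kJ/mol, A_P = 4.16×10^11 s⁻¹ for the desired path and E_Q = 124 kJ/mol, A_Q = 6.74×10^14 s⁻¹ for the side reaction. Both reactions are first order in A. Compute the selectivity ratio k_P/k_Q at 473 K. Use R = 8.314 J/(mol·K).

0.783

Since both paths have the same order in A, the concentration cancels and S_{P/Q} = k_P/k_Q = (A_P/A_Q)·exp[(E_Q−E_P)/(RT)].
(E_Q−E_P)/(RT) = (124−95.9)×10³/(8.314×473) = 28100/3933 = 7.146.
k_P/k_Q = (4.16×10^11/6.74×10^14)·exp(7.146) = 6.172×10^-4 × 1268 = 0.783.
Since E_P < E_Q, lowering the temperature improves selectivity toward P.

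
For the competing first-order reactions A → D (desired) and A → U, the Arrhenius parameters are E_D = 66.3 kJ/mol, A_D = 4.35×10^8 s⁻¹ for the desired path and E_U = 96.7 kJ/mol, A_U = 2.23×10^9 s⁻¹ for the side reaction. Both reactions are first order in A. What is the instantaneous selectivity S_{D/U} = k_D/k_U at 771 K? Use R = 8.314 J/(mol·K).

22.4

k_D/k_U = (A_D/A_U)·exp[−(E_D−E_U)/(RT)] = (A_D/A_U)·exp[(E_U−E_D)/(RT)].
(E_U−E_D)/(RT) = (96.7−66.3)×10³/(8.314×771) = 30400/6410 = 4.743.
k_D/k_U = (4.35×10^8/2.23×10^9)·exp(4.743) = 0.1951 × 114.7 = 22.4.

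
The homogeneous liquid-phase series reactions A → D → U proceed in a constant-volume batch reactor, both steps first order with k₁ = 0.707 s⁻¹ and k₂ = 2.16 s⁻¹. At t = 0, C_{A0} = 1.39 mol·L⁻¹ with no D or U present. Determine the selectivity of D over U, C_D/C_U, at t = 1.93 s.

The intermediate concentration in a first-order A→B→C sequence is C_D = k₁C_{A0}(e^(−k₁t) − e^(−k₂t))/(k₂−k₁).
e^(−k₁t) = e^(−0.707×1.93) = e^(−1.365) = 0.2555; e^(−k₂t) = e^(−4.169) = 0.01547.
C_D = 0.707×1.39/(2.16−0.707) × (0.2555−0.01547) = 0.6763×0.2400 = 0.1623 mol·L⁻¹.
C_A = C_{A0}e^(−k₁t) = 0.3552 mol·L⁻¹, so C_U = C_{A0}−C_A−C_D = 0.8725 mol·L⁻¹; C_D/C_U = 0.186.

0.186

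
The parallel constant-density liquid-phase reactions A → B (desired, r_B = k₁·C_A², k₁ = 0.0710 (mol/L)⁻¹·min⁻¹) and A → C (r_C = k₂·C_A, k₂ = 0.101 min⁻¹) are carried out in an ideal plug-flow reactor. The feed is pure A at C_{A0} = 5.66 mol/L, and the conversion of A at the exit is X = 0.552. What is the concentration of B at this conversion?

C_A = C_{A0}(1−X) = 2.536 mol/L.
Along a PFR/batch, dC_C/dC_A = −r_C/(r_B+r_C) = −k₂/(k₂+k₁·C_A).
Integrating from C_{A0} to C_A: C_C = (0.101/0.0710)·ln[(0.101+0.0710·5.66)/(0.101+0.0710·2.54)] = 1.423·ln(0.5029/0.2810) = 0.8277 mol/L.
Then C_B = (C_{A0}−C_A) − C_C = 3.124 − 0.8277 = 2.297 mol/L.

2.30 mol/L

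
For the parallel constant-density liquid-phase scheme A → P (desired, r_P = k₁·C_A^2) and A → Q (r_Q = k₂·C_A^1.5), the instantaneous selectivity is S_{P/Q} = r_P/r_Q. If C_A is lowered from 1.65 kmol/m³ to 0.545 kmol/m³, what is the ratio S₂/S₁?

S_{P/Q} = (k₁/k₂)·C_A^0.5, so S₂/S₁ = (C_{A,2}/C_{A,1})^0.5.
= (0.545/1.65)^0.5 = (0.3303)^0.5 = 0.575.

0.575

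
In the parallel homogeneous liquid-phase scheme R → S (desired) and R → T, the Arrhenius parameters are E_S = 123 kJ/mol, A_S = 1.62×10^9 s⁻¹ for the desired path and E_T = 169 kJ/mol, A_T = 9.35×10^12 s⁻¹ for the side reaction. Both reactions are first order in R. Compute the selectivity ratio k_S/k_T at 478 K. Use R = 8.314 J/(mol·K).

18.4

k_S/k_T = (A_S/A_T)·exp[−(E_S−E_T)/(RT)] = (A_S/A_T)·exp[(E_T−E_S)/(RT)].
(E_T−E_S)/(RT) = (169−123)×10³/(8.314×478) = 46000/3974 = 11.57.
k_S/k_T = (1.62×10^9/9.35×10^12)·exp(11.57) = 1.733×10^-4 × 1.064×10^5 = 18.4.
Since E_S < E_T, lowering the temperature improves selectivity toward S.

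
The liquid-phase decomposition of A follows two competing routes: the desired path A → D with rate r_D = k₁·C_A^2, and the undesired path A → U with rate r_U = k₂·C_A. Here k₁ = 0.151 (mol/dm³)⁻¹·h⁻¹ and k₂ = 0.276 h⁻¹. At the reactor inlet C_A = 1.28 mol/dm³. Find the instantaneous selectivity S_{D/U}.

S_{D/U} = r_D/r_U = (k₁·C_A^2)/(k₂·C_A) = (k₁/k₂)·C_A.
= (0.151×1.280^2) / (0.276×1.280) = 0.2474/0.3533 = 0.700.

0.700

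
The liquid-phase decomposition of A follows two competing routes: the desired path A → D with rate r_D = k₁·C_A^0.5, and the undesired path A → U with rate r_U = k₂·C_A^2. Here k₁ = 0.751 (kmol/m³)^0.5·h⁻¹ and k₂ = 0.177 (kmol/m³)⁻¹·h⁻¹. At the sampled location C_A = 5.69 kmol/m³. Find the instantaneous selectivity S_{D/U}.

0.313

S_{D/U} = r_D/r_U = (k₁·C_A^0.5)/(k₂·C_A^2) = (k₁/k₂)·C_A^-1.5.
= (0.751×5.690^0.5) / (0.177×5.690^2) = 1.791/5.731 = 0.313.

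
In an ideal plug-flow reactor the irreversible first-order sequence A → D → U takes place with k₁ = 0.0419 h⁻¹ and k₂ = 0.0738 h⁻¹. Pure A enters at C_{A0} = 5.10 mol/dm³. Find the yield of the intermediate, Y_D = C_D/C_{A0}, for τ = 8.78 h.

For first-order series with pure A initially, C_D(τ) = k₁C_{A0}/(k₂−k₁)·(e^(−k₁τ) − e^(−k₂τ)).
e^(−k₁τ) = e^(−0.0419×8.78) = e^(−0.3679) = 0.6922; e^(−k₂τ) = e^(−0.6480) = 0.5231.
C_D = 0.0419×5.10/(0.0738−0.0419) × (0.6922−0.5231) = 6.699×0.1691 = 1.133 mol/dm³.
Y_D = C_D/C_{A0} = 1.133/5.10 = 0.222.

0.222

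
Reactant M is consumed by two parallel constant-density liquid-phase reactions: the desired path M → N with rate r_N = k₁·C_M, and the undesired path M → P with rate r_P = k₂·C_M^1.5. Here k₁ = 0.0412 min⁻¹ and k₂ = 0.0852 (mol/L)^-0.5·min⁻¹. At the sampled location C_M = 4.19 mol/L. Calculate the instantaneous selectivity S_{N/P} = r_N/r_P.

S_{N/P} = r_N/r_P = (k₁·C_M)/(k₂·C_M^1.5) = (k₁/k₂)·C_M^-0.5.
= (0.0412×4.190) / (0.0852×4.190^1.5) = 0.1726/0.7307 = 0.236.

0.236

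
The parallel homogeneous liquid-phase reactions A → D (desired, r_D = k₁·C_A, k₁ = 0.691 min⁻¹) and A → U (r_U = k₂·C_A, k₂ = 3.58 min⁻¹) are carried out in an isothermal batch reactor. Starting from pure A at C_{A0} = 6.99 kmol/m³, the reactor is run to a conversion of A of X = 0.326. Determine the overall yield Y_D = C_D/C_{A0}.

C_A = C_{A0}(1−X) = 4.711 kmol/m³.
Both paths are first order in A, so the instantaneous fraction to D is constant: dC_D/d(−C_A) = k₁/(k₁+k₂) = 0.1618.
C_D = 0.1618·(C_{A0}−C_A) = 0.1618×2.279 = 0.369 kmol/m³.
Y_D = C_D/C_{A0} = 0.3687/6.99 = 0.0527.

0.0527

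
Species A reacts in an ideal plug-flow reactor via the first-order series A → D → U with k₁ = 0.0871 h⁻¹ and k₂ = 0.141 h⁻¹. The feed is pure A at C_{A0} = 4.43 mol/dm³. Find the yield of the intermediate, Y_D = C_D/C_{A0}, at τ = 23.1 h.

0.154

The intermediate concentration in a first-order A→B→C sequence is C_D = k₁C_{A0}(e^(−k₁τ) − e^(−k₂τ))/(k₂−k₁).
e^(−k₁τ) = e^(−0.0871×23.1) = e^(−2.012) = 0.1337; e^(−k₂τ) = e^(−3.257) = 0.03850.
C_D = 0.0871×4.43/(0.141−0.0871) × (0.1337−0.03850) = 7.159×0.09522 = 0.6816 mol/dm³.
Y_D = C_D/C_{A0} = 0.6816/4.43 = 0.154.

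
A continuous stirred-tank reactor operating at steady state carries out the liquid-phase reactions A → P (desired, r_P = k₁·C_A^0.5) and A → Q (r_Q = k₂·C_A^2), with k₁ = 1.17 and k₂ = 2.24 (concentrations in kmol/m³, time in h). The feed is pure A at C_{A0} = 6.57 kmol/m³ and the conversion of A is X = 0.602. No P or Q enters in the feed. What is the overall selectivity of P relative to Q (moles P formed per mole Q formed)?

0.124

Exit C_A = C_{A0}(1−X) = 6.57×0.398 = 2.615 kmol/m³.
A CSTR operates uniformly at the exit composition, giving r_P = 1.892 and r_Q = 15.32 (each k·C_A^n at C_A = 2.615).
Overall selectivity = C_P/C_Q = r_Pτ/(r_Qτ) = r_P/r_Q = 0.124.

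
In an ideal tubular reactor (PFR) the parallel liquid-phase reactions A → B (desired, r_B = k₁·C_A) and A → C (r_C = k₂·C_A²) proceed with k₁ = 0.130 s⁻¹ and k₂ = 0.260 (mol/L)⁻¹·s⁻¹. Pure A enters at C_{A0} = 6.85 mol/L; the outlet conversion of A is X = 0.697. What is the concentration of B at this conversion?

C_A = C_{A0}(1−X) = 2.076 mol/L.
Along a PFR/batch, dC_B/dC_A = −r_B/(r_B+r_C) = −k₁/(k₁+k₂·C_A).
Integrating from C_{A0} to C_A: C_B = (0.130/0.260)·ln[(0.130+0.260·6.85)/(0.130+0.260·2.08)] = 0.5000·ln(1.911/0.6696) = 0.5243 mol/L.

0.524 mol/L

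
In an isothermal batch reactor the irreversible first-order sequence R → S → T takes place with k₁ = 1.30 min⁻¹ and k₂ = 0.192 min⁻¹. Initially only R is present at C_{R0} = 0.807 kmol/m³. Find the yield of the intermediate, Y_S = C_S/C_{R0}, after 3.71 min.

The intermediate concentration in a first-order A→B→C sequence is C_S = k₁C_{R0}(e^(−k₁t) − e^(−k₂t))/(k₂−k₁).
e^(−k₁t) = e^(−1.30×3.71) = e^(−4.823) = 0.008043; e^(−k₂t) = e^(−0.7123) = 0.4905.
C_S = 1.30×0.807/(0.192−1.30) × (0.008043−0.4905) = (-0.9468)×(-0.4825) = 0.4568 kmol/m³.
Y_S = C_S/C_{R0} = 0.4568/0.807 = 0.566.

0.566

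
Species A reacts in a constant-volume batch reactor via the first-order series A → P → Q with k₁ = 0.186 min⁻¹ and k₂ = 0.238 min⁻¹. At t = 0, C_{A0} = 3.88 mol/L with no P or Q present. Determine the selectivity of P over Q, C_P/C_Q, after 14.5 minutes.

0.159

For first-order series with pure A initially, C_P(t) = k₁C_{A0}/(k₂−k₁)·(e^(−k₁t) − e^(−k₂t)).
e^(−k₁t) = e^(−0.186×14.5) = e^(−2.697) = 0.06741; e^(−k₂t) = e^(−3.451) = 0.03171.
C_P = 0.186×3.88/(0.238−0.186) × (0.06741−0.03171) = 13.88×0.03569 = 0.4954 mol/L.
C_A = C_{A0}e^(−k₁t) = 0.2615 mol/L, so C_Q = C_{A0}−C_A−C_P = 3.123 mol/L; C_P/C_Q = 0.159.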